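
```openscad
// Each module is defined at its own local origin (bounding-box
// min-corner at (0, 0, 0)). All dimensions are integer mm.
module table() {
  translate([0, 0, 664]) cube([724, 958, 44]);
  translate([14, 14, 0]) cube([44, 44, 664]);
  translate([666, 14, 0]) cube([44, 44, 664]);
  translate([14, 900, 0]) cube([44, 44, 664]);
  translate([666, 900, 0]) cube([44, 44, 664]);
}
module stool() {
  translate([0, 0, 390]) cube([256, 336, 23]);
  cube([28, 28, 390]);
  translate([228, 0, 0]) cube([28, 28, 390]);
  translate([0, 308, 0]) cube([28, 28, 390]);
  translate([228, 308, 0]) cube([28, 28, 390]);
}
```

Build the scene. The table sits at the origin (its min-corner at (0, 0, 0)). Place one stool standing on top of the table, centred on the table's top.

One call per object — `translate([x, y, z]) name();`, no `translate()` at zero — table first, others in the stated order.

table();
translate([234, 311, 708]) stool();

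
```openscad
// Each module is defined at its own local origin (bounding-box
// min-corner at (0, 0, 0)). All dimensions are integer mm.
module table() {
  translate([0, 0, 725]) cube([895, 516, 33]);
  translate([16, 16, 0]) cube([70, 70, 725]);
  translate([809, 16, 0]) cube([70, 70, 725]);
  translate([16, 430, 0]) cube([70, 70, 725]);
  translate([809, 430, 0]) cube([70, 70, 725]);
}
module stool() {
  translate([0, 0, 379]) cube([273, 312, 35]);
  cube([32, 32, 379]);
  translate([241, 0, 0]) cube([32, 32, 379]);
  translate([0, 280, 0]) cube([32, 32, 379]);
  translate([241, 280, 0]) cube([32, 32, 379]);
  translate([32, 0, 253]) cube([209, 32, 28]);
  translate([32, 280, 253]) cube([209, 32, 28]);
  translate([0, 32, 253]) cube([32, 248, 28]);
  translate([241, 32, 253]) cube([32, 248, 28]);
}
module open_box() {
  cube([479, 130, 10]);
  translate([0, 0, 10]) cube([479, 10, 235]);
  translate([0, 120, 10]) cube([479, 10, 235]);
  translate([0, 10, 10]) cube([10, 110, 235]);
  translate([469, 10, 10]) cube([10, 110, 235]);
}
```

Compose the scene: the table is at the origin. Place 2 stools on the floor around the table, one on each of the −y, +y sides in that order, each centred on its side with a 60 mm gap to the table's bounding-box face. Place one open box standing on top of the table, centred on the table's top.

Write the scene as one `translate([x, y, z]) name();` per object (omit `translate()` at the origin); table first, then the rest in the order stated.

table();
translate([311, -372, 0]) stool();
translate([311, 576, 0]) stool();
translate([208, 193, 758]) open_box();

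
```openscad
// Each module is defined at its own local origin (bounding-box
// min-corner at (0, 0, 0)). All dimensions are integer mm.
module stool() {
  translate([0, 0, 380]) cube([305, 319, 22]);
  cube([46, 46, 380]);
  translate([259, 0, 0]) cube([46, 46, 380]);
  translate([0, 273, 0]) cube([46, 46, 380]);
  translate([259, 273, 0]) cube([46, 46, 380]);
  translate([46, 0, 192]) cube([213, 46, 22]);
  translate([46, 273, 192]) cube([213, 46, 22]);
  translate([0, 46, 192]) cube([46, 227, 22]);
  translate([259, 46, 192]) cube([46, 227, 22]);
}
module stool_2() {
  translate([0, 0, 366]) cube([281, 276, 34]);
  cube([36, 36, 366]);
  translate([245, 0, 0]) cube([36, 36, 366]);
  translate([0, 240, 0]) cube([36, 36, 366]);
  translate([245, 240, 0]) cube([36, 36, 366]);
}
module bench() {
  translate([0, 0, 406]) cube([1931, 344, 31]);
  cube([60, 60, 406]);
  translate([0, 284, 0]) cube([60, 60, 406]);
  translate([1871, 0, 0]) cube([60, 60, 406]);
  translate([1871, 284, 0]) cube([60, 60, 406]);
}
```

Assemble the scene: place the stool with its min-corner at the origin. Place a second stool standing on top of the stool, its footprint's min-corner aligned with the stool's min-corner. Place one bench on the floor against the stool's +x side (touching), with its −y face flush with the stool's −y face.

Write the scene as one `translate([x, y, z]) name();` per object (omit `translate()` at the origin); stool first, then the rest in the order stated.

stool();
translate([0, 0, 402]) stool_2();
translate([305, 0, 0]) bench();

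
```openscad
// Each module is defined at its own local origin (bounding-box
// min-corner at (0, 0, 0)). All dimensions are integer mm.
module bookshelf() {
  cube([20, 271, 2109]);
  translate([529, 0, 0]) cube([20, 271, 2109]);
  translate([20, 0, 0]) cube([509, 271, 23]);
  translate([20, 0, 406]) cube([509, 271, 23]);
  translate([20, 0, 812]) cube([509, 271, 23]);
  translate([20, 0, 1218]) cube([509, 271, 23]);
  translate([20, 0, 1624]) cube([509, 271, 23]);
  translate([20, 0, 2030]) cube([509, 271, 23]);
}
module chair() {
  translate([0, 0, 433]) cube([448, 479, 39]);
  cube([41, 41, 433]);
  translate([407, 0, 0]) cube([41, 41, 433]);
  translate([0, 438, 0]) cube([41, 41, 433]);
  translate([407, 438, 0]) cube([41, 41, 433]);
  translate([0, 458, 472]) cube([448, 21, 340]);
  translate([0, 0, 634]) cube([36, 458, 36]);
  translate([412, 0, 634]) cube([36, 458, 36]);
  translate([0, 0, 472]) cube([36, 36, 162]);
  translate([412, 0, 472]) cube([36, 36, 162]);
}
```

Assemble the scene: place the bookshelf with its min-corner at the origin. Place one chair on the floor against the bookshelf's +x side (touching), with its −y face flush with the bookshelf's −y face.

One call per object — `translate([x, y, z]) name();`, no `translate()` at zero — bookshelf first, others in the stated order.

bookshelf();
translate([549, 0, 0]) chair();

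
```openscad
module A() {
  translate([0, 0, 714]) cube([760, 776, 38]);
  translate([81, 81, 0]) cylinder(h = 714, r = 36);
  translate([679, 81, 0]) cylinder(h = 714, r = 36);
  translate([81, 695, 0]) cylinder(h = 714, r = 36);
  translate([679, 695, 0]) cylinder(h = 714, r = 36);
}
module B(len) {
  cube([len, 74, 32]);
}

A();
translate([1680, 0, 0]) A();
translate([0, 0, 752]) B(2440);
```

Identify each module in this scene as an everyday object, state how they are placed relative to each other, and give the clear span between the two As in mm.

Second table starts at x = 1680; first ends at x = 760; clear span = 1680 − 760 = 920 mm.

A is a table. B is a beam. A beam spans the tops of two tables. The clear span between the two tables is 920 mm.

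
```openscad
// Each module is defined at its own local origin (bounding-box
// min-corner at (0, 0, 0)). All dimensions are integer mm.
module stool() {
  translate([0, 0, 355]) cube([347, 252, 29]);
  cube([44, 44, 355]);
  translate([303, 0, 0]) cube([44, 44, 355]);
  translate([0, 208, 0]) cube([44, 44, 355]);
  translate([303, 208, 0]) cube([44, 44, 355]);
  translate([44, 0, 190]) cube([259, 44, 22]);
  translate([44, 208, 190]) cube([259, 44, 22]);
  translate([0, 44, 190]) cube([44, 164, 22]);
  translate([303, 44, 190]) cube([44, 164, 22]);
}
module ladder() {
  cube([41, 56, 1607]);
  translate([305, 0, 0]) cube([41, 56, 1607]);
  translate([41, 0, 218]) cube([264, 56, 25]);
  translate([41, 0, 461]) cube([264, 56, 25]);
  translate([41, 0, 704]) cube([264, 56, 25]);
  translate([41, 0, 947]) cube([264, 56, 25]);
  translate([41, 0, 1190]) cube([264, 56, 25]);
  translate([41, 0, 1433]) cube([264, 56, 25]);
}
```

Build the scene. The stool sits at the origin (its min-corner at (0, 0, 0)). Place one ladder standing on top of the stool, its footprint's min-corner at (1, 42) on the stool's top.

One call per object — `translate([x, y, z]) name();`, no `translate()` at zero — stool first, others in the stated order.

stool();
translate([1, 42, 384]) ladder();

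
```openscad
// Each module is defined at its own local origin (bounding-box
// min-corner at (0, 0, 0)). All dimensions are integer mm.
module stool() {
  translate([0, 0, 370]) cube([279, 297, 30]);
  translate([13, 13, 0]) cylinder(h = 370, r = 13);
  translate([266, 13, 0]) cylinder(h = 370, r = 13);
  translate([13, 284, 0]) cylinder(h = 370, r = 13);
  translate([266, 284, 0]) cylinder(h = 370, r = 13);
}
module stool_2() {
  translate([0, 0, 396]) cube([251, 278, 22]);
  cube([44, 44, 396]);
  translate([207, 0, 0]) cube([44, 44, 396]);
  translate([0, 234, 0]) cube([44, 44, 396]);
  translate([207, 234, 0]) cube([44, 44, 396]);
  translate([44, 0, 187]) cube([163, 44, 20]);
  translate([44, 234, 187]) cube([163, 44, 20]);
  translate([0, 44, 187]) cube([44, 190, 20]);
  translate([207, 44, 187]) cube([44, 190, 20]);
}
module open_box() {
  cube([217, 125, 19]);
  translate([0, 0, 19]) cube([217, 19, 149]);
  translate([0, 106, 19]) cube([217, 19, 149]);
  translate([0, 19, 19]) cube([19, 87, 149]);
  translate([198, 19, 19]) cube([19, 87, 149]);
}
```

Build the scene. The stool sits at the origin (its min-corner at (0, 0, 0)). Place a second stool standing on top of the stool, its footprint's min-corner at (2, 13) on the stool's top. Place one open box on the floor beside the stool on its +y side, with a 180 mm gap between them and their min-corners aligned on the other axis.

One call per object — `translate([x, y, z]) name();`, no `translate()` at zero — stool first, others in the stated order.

stool();
translate([2, 13, 400]) stool_2();
translate([0, 477, 0]) open_box();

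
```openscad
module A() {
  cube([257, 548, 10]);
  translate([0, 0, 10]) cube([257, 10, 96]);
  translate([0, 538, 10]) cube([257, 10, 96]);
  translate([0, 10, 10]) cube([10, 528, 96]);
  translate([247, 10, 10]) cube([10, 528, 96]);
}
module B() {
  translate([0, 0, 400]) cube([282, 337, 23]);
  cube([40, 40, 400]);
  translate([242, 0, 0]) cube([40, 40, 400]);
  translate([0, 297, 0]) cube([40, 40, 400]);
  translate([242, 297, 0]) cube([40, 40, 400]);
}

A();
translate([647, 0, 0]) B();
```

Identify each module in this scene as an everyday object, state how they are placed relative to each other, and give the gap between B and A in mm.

A is an open box. B is a stool. The stool is on the floor beside the open box on its +x side. The gap between the stool and the open box is 390 mm.

The stool's nearest face is 390 mm from the open box's +x face.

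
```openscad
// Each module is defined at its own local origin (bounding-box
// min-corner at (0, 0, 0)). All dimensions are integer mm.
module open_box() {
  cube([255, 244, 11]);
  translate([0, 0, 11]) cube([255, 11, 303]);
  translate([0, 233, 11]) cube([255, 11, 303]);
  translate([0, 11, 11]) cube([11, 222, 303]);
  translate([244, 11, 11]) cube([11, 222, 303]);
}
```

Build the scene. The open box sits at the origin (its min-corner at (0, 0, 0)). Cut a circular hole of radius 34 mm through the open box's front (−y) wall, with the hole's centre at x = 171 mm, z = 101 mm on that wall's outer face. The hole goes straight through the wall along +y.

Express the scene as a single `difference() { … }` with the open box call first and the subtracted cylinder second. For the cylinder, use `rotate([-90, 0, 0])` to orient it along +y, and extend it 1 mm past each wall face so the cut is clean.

difference() {
  open_box();
  translate([171, -1, 101]) rotate([-90, 0, 0]) cylinder(h = 13, r = 34);
}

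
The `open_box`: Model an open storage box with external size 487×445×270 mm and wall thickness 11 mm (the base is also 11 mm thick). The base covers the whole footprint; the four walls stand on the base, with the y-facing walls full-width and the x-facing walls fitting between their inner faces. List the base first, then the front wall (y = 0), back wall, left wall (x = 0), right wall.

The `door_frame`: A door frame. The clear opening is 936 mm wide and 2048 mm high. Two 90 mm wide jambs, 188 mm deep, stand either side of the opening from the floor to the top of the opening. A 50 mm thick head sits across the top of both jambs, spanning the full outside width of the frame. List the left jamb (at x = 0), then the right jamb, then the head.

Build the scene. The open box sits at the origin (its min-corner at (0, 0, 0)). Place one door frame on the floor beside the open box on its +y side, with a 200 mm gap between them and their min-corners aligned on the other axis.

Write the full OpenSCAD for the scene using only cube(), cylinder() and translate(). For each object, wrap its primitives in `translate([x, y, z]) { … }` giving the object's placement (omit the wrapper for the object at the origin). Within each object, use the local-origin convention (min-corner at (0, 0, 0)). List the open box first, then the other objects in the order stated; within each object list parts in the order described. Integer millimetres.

cube([487, 445, 11]);
translate([0, 0, 11]) cube([487, 11, 259]);
translate([0, 434, 11]) cube([487, 11, 259]);
translate([0, 11, 11]) cube([11, 423, 259]);
translate([476, 11, 11]) cube([11, 423, 259]);
translate([0, 645, 0]) {
  cube([90, 188, 2048]);
  translate([1026, 0, 0]) cube([90, 188, 2048]);
  translate([0, 0, 2048]) cube([1116, 188, 50]);
}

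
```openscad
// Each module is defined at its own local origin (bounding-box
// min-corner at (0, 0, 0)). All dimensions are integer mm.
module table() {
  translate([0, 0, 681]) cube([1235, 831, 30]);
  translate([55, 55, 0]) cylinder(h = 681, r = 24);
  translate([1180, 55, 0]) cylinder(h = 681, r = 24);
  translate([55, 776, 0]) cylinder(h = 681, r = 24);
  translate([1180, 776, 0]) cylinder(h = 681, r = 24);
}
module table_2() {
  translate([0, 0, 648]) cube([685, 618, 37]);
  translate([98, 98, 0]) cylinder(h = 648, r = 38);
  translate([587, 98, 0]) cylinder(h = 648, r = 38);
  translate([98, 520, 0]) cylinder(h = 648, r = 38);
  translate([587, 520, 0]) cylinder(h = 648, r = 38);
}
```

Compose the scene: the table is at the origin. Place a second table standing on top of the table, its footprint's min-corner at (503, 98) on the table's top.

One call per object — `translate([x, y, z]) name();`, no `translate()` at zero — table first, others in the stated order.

table();
translate([503, 98, 711]) table_2();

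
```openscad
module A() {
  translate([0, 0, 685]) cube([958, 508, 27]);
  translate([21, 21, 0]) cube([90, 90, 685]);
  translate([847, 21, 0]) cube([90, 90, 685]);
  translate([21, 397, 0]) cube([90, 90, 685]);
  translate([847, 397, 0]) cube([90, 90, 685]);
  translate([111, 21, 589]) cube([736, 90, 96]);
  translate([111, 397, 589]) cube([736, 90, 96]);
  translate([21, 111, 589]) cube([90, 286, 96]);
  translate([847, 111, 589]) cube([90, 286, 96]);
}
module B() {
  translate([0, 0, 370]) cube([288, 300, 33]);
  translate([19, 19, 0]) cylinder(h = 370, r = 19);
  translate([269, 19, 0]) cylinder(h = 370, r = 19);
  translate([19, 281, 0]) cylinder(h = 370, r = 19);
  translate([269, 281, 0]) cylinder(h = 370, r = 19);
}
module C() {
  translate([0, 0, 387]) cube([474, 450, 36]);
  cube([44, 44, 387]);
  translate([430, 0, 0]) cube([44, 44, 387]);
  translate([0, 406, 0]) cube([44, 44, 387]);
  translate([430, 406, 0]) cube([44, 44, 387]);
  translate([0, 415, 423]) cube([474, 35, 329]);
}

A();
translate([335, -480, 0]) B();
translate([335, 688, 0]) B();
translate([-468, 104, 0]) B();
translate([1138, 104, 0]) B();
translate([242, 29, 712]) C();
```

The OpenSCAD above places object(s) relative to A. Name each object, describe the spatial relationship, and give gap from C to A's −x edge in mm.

A is a table. B is a stool. C is a chair. Four stools sit around the table at the −y, +y, −x, +x sides. The chair is on top of the table, centred. The gap from the chair to the table's −x edge is 242 mm.

The chair's min-x is at 242; the table's min-x is 0; gap = 242 mm.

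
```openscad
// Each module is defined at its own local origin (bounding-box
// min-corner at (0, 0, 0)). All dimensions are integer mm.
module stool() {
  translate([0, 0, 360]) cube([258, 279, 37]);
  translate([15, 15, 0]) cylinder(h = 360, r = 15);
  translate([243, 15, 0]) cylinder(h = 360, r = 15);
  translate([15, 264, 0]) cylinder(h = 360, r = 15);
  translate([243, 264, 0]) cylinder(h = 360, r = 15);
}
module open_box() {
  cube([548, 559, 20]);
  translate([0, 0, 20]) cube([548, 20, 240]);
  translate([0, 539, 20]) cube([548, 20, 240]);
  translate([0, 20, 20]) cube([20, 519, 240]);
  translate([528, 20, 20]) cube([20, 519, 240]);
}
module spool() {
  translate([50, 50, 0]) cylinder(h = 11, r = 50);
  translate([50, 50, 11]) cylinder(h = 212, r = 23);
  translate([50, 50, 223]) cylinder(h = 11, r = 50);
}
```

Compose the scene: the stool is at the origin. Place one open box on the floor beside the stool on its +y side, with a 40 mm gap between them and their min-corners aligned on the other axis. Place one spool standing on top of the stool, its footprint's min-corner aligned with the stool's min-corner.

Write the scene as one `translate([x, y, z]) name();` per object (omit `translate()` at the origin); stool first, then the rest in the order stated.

stool();
translate([0, 319, 0]) open_box();
translate([0, 0, 397]) spool();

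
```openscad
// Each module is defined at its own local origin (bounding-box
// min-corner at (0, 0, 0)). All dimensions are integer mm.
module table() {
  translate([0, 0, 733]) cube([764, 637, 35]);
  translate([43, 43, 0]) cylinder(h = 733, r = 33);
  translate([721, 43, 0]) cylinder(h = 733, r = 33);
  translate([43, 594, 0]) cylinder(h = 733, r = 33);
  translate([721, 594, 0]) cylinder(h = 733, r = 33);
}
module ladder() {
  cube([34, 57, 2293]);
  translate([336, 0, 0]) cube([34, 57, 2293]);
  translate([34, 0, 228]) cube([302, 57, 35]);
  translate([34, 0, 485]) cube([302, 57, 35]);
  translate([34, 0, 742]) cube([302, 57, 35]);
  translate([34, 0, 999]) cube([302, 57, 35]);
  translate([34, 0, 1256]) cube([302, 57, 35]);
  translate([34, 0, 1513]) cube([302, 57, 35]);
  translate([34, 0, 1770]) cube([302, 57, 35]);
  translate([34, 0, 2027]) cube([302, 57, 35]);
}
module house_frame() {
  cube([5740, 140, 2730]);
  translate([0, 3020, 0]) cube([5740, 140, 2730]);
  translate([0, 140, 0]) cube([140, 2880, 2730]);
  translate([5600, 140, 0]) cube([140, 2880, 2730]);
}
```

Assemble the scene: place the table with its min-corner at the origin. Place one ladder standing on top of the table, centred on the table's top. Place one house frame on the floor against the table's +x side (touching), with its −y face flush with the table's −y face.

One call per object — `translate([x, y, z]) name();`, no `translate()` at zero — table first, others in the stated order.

table();
translate([197, 290, 768]) ladder();
translate([764, 0, 0]) house_frame();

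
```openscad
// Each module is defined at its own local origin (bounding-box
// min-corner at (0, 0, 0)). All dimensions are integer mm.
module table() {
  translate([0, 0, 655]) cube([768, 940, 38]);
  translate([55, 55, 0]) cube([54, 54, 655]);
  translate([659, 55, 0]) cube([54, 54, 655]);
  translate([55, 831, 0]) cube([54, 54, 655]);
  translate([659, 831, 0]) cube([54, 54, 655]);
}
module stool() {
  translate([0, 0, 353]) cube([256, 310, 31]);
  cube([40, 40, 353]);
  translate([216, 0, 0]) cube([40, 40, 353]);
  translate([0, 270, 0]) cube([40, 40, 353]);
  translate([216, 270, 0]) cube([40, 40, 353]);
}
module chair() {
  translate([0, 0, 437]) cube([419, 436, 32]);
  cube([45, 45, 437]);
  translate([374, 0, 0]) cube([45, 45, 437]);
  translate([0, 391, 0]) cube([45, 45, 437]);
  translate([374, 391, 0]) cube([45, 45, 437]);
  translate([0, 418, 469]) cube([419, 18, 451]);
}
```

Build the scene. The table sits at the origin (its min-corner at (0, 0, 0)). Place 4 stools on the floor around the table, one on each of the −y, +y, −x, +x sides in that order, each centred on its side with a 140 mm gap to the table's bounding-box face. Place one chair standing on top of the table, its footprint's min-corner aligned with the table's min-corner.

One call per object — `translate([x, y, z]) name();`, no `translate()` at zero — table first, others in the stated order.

table();
translate([256, -450, 0]) stool();
translate([256, 1080, 0]) stool();
translate([-396, 315, 0]) stool();
translate([908, 315, 0]) stool();
translate([0, 0, 693]) chair();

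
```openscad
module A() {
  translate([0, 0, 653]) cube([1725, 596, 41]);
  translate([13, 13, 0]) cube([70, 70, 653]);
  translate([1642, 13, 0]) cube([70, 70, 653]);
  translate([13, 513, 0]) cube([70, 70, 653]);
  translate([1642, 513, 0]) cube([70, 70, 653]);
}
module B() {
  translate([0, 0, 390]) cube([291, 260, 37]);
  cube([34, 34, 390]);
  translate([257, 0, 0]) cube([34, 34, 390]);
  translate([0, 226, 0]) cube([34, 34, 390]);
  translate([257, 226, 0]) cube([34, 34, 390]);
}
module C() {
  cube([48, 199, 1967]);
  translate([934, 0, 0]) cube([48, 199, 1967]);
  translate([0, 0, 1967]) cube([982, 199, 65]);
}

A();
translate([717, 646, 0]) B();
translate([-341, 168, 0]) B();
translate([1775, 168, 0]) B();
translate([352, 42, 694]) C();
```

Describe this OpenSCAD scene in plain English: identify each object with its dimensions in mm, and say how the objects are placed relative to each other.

A is a table with a 1725×596 mm rectangular top, 41 mm thick, top surface at z = 694 mm, supported by four 70×70 mm square legs, each inset 13 mm from the nearest pair of top edges, running from the floor.

B is a simple wooden stool: a rectangular seat 291 mm (x) by 260 mm (y), 37 mm thick, top face at z = 427 mm, on four square legs, each 34×34 mm in cross-section. The legs rest on z = 0, each flush with a corner of the seat.

C is a door frame. The clear opening is 886 mm wide and 1967 mm high. Two 48 mm wide jambs, 199 mm deep, stand either side of the opening from the floor to the top of the opening. A 65 mm thick head sits across the top of both jambs, spanning the full outside width of the frame.

Three stools sit around the table at the +y, −x, +x sides. The door frame is on top of the table.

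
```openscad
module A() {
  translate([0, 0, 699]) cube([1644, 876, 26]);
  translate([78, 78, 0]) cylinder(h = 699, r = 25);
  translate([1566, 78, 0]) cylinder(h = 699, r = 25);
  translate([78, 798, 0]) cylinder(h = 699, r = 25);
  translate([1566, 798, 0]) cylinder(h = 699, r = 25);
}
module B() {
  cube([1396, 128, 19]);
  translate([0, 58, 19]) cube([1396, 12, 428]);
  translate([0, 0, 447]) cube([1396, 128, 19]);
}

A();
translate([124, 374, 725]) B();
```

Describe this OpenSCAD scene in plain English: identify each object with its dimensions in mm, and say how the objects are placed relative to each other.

A is a table with a 1644×876 mm rectangular top, 26 mm thick, top surface at z = 725 mm, supported by four round legs of 50 mm diameter, each leg's bounding box inset 53 mm from the nearest pair of top edges, running from the floor.

B is an I-beam lying along x, 1396 mm long. Overall section height 466 mm. Two flanges 128 mm wide (y) and 19 mm thick, one on the floor and one at the top; a web 12 mm thick runs between them, centred on the flange width.

The I-beam is on top of the table, centred.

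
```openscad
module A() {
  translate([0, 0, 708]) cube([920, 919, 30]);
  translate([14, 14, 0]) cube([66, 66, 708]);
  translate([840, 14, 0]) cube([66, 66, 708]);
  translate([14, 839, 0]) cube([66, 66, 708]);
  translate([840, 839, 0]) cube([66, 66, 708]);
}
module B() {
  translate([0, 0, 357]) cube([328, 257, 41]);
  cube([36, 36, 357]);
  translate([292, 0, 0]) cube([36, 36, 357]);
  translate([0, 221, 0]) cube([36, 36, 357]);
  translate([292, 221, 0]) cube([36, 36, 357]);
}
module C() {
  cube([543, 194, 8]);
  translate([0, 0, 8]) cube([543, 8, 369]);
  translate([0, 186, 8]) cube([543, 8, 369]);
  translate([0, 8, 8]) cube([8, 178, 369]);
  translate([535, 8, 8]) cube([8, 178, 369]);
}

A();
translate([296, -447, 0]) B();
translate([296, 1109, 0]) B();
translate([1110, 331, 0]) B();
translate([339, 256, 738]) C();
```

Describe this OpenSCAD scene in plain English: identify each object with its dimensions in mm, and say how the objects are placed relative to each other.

A is a rectangular dining table. The top is 920×919×30 mm with its upper surface at z = 738 mm. It stands on four 66×66 mm square legs, each inset 14 mm from the nearest pair of top edges, running from the floor to the underside of the top.

B is a four-legged stool. The seat is 328×257 mm, 41 mm thick, top at z = 398 mm. It stands on four square legs, each 36×36 mm in cross-section, from z = 0 to the seat underside, each flush with a corner of the seat.

C is an open-topped rectangular box: outside dimensions 543×194×377 mm, with a uniform wall and base thickness of 8 mm. The base is a full 543×194 slab on the floor; four walls sit on top of the base. The front and back walls (the −y and +y sides) span the full width; the two side walls fit between them.

Three stools sit around the table at the −y, +y, +x sides. The open box is on top of the table.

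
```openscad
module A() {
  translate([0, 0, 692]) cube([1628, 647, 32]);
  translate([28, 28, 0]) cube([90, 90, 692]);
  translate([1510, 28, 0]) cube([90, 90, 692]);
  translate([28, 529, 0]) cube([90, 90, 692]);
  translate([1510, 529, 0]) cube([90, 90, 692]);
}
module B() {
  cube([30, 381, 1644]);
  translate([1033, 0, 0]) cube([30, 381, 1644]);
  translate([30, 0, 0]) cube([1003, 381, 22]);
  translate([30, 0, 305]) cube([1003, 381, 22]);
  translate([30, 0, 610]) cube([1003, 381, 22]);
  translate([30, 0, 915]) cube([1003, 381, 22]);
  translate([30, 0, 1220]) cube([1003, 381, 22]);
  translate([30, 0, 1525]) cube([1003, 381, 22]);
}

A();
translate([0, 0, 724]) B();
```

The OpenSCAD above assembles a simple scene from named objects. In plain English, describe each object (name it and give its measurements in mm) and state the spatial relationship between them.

A is a table: top 1628 mm (x) × 647 mm (y), 32 mm thick, upper face at z = 724 mm, on four 90×90 mm square legs, each inset 28 mm from the nearest pair of top edges, running from z = 0 to the bottom of the top.

B is a bookshelf 1063 mm wide overall, 381 mm deep and 1644 mm tall. The two sides are 30 mm thick vertical panels. 6 horizontal shelves of 22 mm thickness span between the inner faces of the sides; the lowest shelf sits on the floor and shelves are stacked with a clear vertical gap of 283 mm between each pair.

The bookshelf is on top of the table.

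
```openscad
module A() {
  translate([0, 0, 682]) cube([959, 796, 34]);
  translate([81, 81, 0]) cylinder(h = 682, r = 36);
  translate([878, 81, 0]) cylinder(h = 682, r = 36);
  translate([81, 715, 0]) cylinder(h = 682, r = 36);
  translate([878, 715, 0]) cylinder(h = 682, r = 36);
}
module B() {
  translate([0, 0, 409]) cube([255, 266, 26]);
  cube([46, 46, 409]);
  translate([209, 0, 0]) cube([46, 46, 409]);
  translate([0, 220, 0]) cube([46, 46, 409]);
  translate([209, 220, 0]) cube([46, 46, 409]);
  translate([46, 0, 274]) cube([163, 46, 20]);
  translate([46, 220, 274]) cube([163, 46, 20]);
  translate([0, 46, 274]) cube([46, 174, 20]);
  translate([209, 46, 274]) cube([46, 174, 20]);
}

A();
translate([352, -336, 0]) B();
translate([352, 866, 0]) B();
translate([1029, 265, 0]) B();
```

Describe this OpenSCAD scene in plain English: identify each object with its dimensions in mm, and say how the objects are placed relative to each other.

A is a rectangular dining table. The top is 959×796×34 mm with its upper surface at z = 716 mm. It stands on four round legs of 72 mm diameter, each leg's bounding box inset 45 mm from the nearest pair of top edges, running from the floor to the underside of the top.

B is a simple wooden stool: a rectangular seat 255 mm (x) by 266 mm (y), 26 mm thick, top face at z = 435 mm, on four square legs, each 46×46 mm in cross-section. The legs rest on z = 0, each flush with a corner of the seat. Four stretchers, 46 mm wide and 20 mm tall, connect adjacent legs with their undersides at z = 274 mm, each running between the inner faces of the legs it joins and aligned with the legs' outer faces on the other axis.

Three stools sit around the table at the −y, +y, +x sides.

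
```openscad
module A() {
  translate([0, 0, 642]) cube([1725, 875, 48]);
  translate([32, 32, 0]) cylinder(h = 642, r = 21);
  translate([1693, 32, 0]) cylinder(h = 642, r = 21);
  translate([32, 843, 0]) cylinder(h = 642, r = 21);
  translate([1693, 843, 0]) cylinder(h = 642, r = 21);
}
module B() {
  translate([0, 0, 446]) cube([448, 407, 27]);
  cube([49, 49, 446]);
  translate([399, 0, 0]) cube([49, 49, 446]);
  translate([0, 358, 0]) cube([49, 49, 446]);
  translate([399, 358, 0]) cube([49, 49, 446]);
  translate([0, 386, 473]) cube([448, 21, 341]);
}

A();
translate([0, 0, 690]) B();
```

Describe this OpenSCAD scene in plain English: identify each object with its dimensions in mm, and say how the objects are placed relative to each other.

A is a table with a 1725×875 mm rectangular top, 48 mm thick, top surface at z = 690 mm, supported by four round legs of 42 mm diameter, each leg's bounding box inset 11 mm from the nearest pair of top edges, running from the floor.

B is a chair. The seat is a 448×407×27 mm slab with its top at z = 473 mm, on four 49×49 mm corner legs (flush with the seat edges, standing on z = 0). A flat backrest 21 mm thick, 341 mm tall, spans the full seat width and rises from the seat top along its +y edge, rear face flush with the rear of the seat.

The chair is on top of the table.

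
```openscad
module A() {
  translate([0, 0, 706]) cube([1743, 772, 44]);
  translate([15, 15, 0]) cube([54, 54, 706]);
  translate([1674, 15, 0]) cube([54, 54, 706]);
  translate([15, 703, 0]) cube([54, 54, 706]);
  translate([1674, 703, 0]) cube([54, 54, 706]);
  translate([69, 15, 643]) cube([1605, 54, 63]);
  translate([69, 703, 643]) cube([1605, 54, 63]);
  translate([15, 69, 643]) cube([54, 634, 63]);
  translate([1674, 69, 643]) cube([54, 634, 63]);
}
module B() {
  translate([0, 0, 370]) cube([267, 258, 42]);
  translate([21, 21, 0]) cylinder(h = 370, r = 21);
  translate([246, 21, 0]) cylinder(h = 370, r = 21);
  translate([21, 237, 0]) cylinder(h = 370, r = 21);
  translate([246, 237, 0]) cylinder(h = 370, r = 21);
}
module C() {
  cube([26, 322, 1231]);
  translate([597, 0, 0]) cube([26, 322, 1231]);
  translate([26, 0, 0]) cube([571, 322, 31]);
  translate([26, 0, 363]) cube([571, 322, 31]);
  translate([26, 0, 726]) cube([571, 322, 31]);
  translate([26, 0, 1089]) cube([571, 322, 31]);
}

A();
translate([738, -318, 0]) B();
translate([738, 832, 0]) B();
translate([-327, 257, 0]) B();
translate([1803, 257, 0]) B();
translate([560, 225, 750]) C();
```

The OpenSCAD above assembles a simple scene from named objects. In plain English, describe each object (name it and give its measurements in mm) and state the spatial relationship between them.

A is a table with a 1743×772 mm rectangular top, 44 mm thick, top surface at z = 750 mm, supported by four 54×54 mm square legs, each inset 15 mm from the nearest pair of top edges, running from the floor. Four apron rails, 54 mm thick and 63 mm tall, run between adjacent legs with their top edges flush with the underside of the top and their outer faces flush with the legs' outer faces.

B is a four-legged stool. The seat is a 267×258×42 mm slab whose top surface is at z = 412 mm; four round legs, each 42 mm in diameter, run from the floor (z = 0) to the underside of the seat, each leg's axis is inset half a diameter from the nearest pair of seat edges (so the leg's bounding box is flush with the corner).

C is a bookshelf 623 mm wide overall, 322 mm deep and 1231 mm tall. The two sides are 26 mm thick vertical panels. 4 horizontal shelves of 31 mm thickness span between the inner faces of the sides; the lowest shelf sits on the floor and shelves are stacked with a clear vertical gap of 332 mm between each pair.

Four stools sit around the table at the −y, +y, −x, +x sides. The bookshelf is on top of the table, centred.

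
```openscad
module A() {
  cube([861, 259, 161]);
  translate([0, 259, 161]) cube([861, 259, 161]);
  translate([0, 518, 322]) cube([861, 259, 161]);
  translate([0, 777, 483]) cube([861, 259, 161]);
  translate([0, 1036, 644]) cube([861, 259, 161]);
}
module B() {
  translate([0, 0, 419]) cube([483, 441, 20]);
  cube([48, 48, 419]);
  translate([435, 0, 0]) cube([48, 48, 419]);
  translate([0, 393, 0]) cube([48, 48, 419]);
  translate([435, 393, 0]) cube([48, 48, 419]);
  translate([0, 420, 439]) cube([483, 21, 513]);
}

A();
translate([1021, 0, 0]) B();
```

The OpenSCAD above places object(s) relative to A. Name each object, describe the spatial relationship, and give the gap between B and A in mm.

A is a staircase. B is a chair. The chair is on the floor beside the staircase on its +x side. The gap between the chair and the staircase is 160 mm.

The chair's nearest face is 160 mm from the staircase's +x face.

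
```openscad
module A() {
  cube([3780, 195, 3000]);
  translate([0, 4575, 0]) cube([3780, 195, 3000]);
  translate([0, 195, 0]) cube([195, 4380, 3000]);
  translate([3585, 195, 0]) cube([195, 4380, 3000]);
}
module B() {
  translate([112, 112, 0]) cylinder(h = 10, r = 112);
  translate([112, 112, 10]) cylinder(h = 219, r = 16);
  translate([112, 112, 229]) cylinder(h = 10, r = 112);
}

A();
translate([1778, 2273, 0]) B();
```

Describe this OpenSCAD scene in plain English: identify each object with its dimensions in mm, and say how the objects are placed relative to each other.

A is the wall frame of a small rectangular building: four walls, each 3000 mm tall and 195 mm thick, enclosing a footprint 3780 mm (x) by 4770 mm (y) outside-to-outside, with no floor or roof. The front and back walls (the −y and +y sides) span the full width; the two side walls fit between them.

B is a spool: two coaxial disc flanges of radius 112 mm and thickness 10 mm, joined by a core cylinder of radius 16 mm and height 219 mm. The lower flange rests on z = 0 and the three cylinders share a vertical axis.

The spool sits inside the house frame, centred.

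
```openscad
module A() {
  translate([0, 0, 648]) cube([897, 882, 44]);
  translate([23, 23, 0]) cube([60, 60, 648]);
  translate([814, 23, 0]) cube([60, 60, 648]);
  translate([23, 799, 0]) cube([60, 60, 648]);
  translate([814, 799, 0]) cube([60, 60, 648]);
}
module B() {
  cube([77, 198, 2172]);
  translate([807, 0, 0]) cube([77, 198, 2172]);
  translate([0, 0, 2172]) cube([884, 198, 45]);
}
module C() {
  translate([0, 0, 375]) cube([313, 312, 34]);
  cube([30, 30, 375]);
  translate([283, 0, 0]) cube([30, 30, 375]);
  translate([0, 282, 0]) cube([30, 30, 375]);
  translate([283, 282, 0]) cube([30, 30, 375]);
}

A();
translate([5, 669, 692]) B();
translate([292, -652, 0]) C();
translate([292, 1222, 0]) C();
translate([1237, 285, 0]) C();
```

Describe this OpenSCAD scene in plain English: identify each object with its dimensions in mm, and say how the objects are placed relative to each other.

A is a rectangular dining table. The top is 897×882×44 mm with its upper surface at z = 692 mm. It stands on four 60×60 mm square legs, each inset 23 mm from the nearest pair of top edges, running from the floor to the underside of the top.

B is a door frame. The clear opening is 730 mm wide and 2172 mm high. Two 77 mm wide jambs, 198 mm deep, stand either side of the opening from the floor to the top of the opening. A 45 mm thick head sits across the top of both jambs, spanning the full outside width of the frame.

C is a four-legged stool. The seat is 313×312 mm, 34 mm thick, top at z = 409 mm. It stands on four square legs, each 30×30 mm in cross-section, from z = 0 to the seat underside, each flush with a corner of the seat.

The door frame is on top of the table. Three stools sit around the table at the −y, +y, +x sides.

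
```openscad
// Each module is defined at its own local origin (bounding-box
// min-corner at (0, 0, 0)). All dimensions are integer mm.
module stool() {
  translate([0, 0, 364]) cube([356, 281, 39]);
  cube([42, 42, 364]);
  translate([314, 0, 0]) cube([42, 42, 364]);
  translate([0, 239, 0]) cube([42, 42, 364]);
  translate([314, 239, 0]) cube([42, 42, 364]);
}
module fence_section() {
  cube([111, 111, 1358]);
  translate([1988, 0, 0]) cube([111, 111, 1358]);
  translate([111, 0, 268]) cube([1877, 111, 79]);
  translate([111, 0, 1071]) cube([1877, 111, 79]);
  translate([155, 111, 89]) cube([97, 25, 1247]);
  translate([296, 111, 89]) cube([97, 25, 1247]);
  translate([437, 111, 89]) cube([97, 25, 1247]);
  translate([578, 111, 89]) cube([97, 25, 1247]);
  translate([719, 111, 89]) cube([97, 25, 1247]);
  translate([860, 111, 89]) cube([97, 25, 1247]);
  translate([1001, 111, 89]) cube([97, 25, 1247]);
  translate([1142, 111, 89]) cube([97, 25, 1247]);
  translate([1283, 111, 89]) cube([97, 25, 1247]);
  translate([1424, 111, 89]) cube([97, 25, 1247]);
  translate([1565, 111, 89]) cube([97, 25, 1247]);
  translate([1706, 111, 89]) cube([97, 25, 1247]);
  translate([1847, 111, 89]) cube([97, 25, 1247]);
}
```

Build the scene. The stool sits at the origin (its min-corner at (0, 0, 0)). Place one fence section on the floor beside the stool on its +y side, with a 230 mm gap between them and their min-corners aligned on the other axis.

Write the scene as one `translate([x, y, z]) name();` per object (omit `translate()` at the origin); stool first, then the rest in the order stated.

stool();
translate([0, 511, 0]) fence_section();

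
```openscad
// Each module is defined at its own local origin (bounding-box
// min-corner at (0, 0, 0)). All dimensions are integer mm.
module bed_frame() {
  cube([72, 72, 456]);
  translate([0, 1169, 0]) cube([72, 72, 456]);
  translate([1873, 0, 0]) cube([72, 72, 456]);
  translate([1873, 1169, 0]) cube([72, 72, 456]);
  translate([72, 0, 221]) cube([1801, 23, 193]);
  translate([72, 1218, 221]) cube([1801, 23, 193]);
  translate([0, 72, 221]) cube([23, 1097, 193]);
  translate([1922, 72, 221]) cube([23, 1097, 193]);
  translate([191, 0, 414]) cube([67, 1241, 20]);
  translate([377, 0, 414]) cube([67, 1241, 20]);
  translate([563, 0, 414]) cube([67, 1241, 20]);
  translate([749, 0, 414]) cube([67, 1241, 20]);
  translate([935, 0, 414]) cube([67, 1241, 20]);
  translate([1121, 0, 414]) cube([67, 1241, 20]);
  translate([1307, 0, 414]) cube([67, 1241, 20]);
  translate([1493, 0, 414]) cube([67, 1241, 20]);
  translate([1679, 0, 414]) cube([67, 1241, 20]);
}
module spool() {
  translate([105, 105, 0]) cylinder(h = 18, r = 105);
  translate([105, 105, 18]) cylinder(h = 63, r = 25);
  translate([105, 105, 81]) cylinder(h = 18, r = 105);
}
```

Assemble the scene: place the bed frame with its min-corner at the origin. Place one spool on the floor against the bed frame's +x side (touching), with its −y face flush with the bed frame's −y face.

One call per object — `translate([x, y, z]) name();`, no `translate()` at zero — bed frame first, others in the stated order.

bed_frame();
translate([1945, 0, 0]) spool();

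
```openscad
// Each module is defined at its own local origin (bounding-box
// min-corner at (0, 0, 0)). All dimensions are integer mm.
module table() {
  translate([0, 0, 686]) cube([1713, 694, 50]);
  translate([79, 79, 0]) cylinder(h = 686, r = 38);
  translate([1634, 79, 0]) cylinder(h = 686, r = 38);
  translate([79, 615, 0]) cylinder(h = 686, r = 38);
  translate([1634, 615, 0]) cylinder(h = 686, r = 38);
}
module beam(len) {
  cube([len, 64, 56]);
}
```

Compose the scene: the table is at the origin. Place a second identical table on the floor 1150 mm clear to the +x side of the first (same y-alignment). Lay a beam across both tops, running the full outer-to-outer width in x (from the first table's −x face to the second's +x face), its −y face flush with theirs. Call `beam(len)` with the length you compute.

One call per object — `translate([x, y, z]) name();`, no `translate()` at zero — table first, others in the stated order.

table();
translate([2863, 0, 0]) table();
translate([0, 0, 736]) beam(4576);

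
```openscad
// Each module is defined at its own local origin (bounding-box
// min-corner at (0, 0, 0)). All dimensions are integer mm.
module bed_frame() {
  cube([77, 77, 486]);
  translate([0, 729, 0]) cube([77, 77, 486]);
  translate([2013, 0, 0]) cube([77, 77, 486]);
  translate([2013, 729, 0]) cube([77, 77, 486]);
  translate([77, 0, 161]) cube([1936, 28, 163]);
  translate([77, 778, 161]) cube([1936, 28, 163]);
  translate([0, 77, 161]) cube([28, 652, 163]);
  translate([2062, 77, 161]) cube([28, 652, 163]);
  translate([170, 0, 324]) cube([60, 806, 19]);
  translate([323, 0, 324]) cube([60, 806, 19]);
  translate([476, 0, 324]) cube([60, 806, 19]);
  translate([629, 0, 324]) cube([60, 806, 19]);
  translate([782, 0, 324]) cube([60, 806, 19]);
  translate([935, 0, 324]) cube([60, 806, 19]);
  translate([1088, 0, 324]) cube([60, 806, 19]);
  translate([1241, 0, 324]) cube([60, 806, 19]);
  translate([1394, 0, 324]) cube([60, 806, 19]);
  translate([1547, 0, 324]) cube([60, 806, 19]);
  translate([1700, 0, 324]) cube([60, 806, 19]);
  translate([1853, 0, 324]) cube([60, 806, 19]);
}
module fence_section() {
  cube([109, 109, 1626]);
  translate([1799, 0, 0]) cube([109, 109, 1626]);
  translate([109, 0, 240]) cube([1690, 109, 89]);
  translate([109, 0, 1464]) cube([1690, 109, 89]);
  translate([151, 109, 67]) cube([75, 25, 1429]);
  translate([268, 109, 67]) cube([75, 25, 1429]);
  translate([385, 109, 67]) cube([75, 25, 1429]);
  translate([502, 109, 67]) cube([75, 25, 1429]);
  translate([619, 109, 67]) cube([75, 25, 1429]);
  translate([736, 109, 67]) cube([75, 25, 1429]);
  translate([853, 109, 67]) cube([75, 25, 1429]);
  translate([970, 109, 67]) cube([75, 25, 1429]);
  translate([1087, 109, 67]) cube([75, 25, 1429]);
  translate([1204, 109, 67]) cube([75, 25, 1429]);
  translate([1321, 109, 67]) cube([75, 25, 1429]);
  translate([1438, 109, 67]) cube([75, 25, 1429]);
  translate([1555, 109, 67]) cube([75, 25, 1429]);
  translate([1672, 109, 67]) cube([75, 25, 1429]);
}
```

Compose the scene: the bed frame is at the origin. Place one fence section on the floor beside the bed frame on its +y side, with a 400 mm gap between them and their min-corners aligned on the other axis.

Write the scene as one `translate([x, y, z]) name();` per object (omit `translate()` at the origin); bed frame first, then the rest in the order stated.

bed_frame();
translate([0, 1206, 0]) fence_section();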